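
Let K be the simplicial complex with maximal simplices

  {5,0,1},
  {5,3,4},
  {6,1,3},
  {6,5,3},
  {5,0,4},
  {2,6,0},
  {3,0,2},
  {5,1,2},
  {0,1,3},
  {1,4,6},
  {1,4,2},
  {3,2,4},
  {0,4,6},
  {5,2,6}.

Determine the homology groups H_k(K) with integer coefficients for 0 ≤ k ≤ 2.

Fix the vertex order 0 < 1 < 2 < 3 < 4 < 5 < 6 and write every simplex with vertices in increasing order. Then dim K = 2 and the simplices of K are:

  0-simplices (7): [0], [1], [2], [3], [4], [5], [6]
  1-simplices (21): [0,1], [0,2], [0,3], [0,4], [0,5], [0,6], [1,2], [1,3], [1,4], [1,5], [1,6], [2,3], [2,4], [2,5], [2,6], [3,4], [3,5], [3,6], [4,5], [4,6], [5,6]
  2-simplices (14): [0,1,3], [0,1,5], [0,2,3], [0,2,6], [0,4,5], [0,4,6], [1,2,4], [1,2,5], [1,3,6], [1,4,6], [2,3,4], [2,5,6], [3,4,5], [3,5,6]

Hence C_0 ≅ Z^7, C_1 ≅ Z^21, C_2 ≅ Z^14.

The boundary map ∂_1: C_1 → C_0 maps an edge to its endpoints' difference, ∂[p,q] = q − p.
This gives a 7×21 integer matrix of rank 6; reducing to Smith normal form yields diagonal entries (1,1,1,1,1,1).

Boundary ∂_2: C_2 → C_1 maps a triangle to the signed sum of its edges. For instance
  ∂[1,2,5] = [2,5] − [1,5] + [1,2],
  ∂[2,3,4] = [3,4] − [2,4] + [2,3].
The resulting 21×14 matrix has rank 13, and its Smith normal form has invariant factors (1,1,1,1,1,1,1,1,1,1,1,1,1).

From H_k ≅ ker(∂_k) / im(∂_{k+1}) we obtain:

  H_0: rank C_0 − rank ∂_1 = 7 − 6 = 1, and the invariant factors of ∂_1 are all 1, so H_0 ≅ Z.
  H_1: rank ker ∂_1 − rank ∂_2 = (21 − 6) − 13 = 2, and the invariant factors of ∂_2 are all 1, so H_1 ≅ Z^2.
  H_2: rank ker ∂_2 − rank ∂_3 = (14 − 13) − 0 = 1, and there is no ∂_3, so H_2 ≅ Z.

As a check, the Euler characteristic is 7 − 21 + 14 = 0, which agrees with 1 − 2 + 1 = 0.

H_0 ≅ Z,  H_1 ≅ Z^2,  H_2 ≅ Z.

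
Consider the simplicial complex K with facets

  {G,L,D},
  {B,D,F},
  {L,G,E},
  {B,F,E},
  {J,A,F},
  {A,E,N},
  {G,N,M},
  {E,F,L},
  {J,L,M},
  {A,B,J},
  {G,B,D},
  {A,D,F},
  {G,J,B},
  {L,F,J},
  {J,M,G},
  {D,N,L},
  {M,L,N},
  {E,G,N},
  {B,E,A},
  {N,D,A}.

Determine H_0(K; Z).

H_0 ≅ Z.

Fix the vertex order A < B < D < E < F < G < J < L < M < N and write every simplex with vertices in increasing order. Then dim K = 2 and the simplices of K are:

  0-simplices (10): A, B, D, E, F, G, J, L, M, N
  1-simplices (30): AB, AD, AE, AF, AJ, AN, BD, BE, BF, BG, BJ, DF, DG, DL, DN, EF, EG, EL, EN, FJ, FL, GJ, GL, GM, GN, JL, JM, LM, LN, MN
  2-simplices (20): ABE, ABJ, ADF, ADN, AEN, AFJ, BDF, BDG, BEF, BGJ, DGL, DLN, EFL, EGL, EGN, FJL, GJM, GMN, JLM, LMN

so the chain groups are C_0 ≅ Z^10, C_1 ≅ Z^30, C_2 ≅ Z^20.

The boundary map ∂_1: C_1 → C_0 is given by ∂[p,q] = [q] − [p].
The resulting 10×30 matrix has rank 9, and its Smith normal form has invariant factors (1,1,1,1,1,1,1,1,1).

The boundary map ∂_2: C_2 → C_1 sends each 2-simplex [p,q,r] to [q,r] − [p,r] + [p,q]. For instance
  ∂DGL = GL − DL + DG,
  ∂JLM = LM − JM + JL.
As a 30×20 matrix over Z this has rank 20, with invariant factors (1,1,1,1,1,1,1,1,1,1,1,1,1,1,1,1,1,1,1,2).

Now H_k = ker ∂_k / im ∂_{k+1}, so:

  H_0: rank C_0 − rank ∂_1 = 10 − 9 = 1, and the invariant factors of ∂_1 are all 1, so H_0 = Z.

(K is a triangulation of the Klein bottle.)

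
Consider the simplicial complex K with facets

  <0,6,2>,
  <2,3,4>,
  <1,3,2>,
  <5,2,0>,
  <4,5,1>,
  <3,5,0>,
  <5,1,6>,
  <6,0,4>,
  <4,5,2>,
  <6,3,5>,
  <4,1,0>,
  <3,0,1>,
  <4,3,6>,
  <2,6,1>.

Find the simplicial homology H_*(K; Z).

H_0 ≅ Z,  H_1 ≅ Z^2,  H_2 ≅ Z.

Fix the vertex order 0 < 1 < 2 < 3 < 4 < 5 < 6 and write every simplex with vertices in increasing order. Then dim K = 2 and the simplices of K are:

  0-simplices (7): [0], [1], [2], [3], [4], [5], [6]
  1-simplices (21): [0,1], [0,2], [0,3], [0,4], [0,5], [0,6], [1,2], [1,3], [1,4], [1,5], [1,6], [2,3], [2,4], [2,5], [2,6], [3,4], [3,5], [3,6], [4,5], [4,6], [5,6]
  2-simplices (14): [0,1,3], [0,1,4], [0,2,5], [0,2,6], [0,3,5], [0,4,6], [1,2,3], [1,2,6], [1,4,5], [1,5,6], [2,3,4], [2,4,5], [3,4,6], [3,5,6]

so the chain groups are C_0 ≅ Z^7, C_1 ≅ Z^21, C_2 ≅ Z^14.

∂_1: C_1 → C_0 is given by ∂[p,q] = [q] − [p].
The 7×21 boundary matrix has rank 6 and Smith normal form diag(1,1,1,1,1,1).

The boundary map ∂_2: C_2 → C_1 acts by ∂[p,q,r] = [q,r] − [p,r] + [p,q]. For instance
  ∂[0,3,5] = [3,5] − [0,5] + [0,3],
  ∂[0,2,6] = [2,6] − [0,6] + [0,2].
This gives a 21×14 integer matrix of rank 13; reducing to Smith normal form yields diagonal entries (1,1,1,1,1,1,1,1,1,1,1,1,1).

Reading off H_k = ker ∂_k / im ∂_{k+1}:

  H_0: rank C_0 − rank ∂_1 = 7 − 6 = 1, and the invariant factors of ∂_1 are all 1, so H_0 ≅ Z.
  H_1: rank ker ∂_1 − rank ∂_2 = (21 − 6) − 13 = 2, and the invariant factors of ∂_2 are all 1, so H_1 ≅ Z^2.
  H_2: rank ker ∂_2 − rank ∂_3 = (14 − 13) − 0 = 1, and there is no ∂_3, so H_2 ≅ Z.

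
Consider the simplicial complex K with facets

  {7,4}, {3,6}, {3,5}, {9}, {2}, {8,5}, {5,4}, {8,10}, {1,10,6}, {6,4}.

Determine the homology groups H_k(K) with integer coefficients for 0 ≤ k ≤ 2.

H_0 = Z^3,  H_1 = Z^2,  H_2 = 0.

K has 10 vertices, 10 edges, 1 triangle.
rank ∂_0 = 0, rank ∂_1 = 7 ⇒ b_0 = 10 − 0 − 7 = 3; all invariant factors of ∂_1 are 1 so no torsion. So H_0 = Z^3.
rank ∂_1 = 7, rank ∂_2 = 1 ⇒ b_1 = 10 − 7 − 1 = 2; all invariant factors of ∂_2 are 1 so no torsion. So H_1 = Z^2.
rank ∂_2 = 1, rank ∂_3 = 0 ⇒ b_2 = 1 − 1 − 0 = 0. So H_2 = 0.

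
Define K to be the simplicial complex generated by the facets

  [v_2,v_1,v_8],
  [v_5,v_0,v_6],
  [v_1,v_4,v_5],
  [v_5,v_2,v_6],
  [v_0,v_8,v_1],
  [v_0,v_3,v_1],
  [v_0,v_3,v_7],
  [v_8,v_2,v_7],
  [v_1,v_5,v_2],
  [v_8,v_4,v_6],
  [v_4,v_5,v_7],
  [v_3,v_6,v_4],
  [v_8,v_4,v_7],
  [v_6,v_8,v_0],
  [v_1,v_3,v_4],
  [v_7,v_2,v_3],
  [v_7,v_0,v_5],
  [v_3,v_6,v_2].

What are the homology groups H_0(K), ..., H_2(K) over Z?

H_0 = Z,  H_1 = Z^2,  H_2 = Z.

Take the total order v_0 < v_1 < v_2 < v_3 < v_4 < v_5 < v_6 < v_7 < v_8 on the vertex set. Then K (dimension 2) consists of the simplices:

  0-simplices (9): [v_0], [v_1], [v_2], [v_3], [v_4], [v_5], [v_6], [v_7], [v_8]
  1-simplices (27): (27 of them)
  2-simplices (18): (18 of them)

giving chain groups C_0 ≅ Z^9, C_1 ≅ Z^27, C_2 ≅ Z^18.

∂_1: C_1 → C_0 sends each edge [p,q] (with p < q) to q − p. For instance
  ∂[v_3,v_7] = [v_7] − [v_3].
As a 9×27 matrix over Z this has rank 8, with invariant factors (1,1,1,1,1,1,1,1).

∂_2: C_2 → C_1 sends each 2-simplex [p,q,r] to [q,r] − [p,r] + [p,q]. For instance
  ∂[v_0,v_5,v_6] = [v_5,v_6] − [v_0,v_6] + [v_0,v_5],
  ∂[v_1,v_2,v_5] = [v_2,v_5] − [v_1,v_5] + [v_1,v_2].
The 27×18 boundary matrix has rank 17 and Smith normal form diag(1,1,1,1,1,1,1,1,1,1,1,1,1,1,1,1,1).

Reading off H_k = ker ∂_k / im ∂_{k+1}:

  H_0: rank C_0 − rank ∂_1 = 9 − 8 = 1, and the invariant factors of ∂_1 are all 1, so H_0 = Z.
  H_1: rank ker ∂_1 − rank ∂_2 = (27 − 8) − 17 = 2, and the invariant factors of ∂_2 are all 1, so H_1 = Z^2.
  H_2: rank ker ∂_2 − rank ∂_3 = (18 − 17) − 0 = 1, and there is no ∂_3, so H_2 = Z.

As a check, the Euler characteristic is 9 − 27 + 18 = 0, which agrees with 1 − 2 + 1 = 0.
(K is a triangulation of the torus T^2.)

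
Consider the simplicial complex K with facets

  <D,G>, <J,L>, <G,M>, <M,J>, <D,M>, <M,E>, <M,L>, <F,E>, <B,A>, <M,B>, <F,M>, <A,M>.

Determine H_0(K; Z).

K has 9 vertices, 12 edges.
rank ∂_0 = 0, rank ∂_1 = 8 ⇒ b_0 = 9 − 0 − 8 = 1; all invariant factors of ∂_1 are 1 so no torsion. So H_0 = Z.

H_0 = Z.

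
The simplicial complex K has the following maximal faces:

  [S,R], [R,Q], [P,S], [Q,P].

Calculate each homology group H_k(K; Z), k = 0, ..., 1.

Fix the vertex order P < Q < R < S and write every simplex with vertices in increasing order. Then dim K = 1 and the simplices of K are:

  0-simplices (4): P, Q, R, S
  1-simplices (4): PQ, PS, QR, RS

giving chain groups C_0 ≅ Z^4, C_1 ≅ Z^4.

The boundary map ∂_1: C_1 → C_0 is given by ∂[p,q] = [q] − [p]. For instance
  ∂PS = S − P.
The resulting 4×4 matrix has rank 3, and its Smith normal form has invariant factors (1,1,1).

Computing H_k = (kernel of ∂_k) / (image of ∂_{k+1}):

  H_0: rank C_0 − rank ∂_1 = 4 − 3 = 1, and the invariant factors of ∂_1 are all 1, so H_0 ≅ Z.
  H_1: rank ker ∂_1 − rank ∂_2 = (4 − 3) − 0 = 1, and there is no ∂_2, so H_1 ≅ Z.

As a check, the Euler characteristic is 4 − 4 = 0, which agrees with 1 − 1 = 0.
(K is a triangulation of the circle S^1.)

H_0 = Z,  H_1 = Z.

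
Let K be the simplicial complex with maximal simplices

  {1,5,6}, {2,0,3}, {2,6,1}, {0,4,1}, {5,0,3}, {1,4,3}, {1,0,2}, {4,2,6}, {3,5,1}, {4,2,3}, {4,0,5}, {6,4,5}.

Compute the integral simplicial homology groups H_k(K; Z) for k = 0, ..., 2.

H_0 ≅ Z,  H_1 ≅ Z/2,  H_2 = 0.

Take the total order 0 < 1 < 2 < 3 < 4 < 5 < 6 on the vertex set. Then K (dimension 2) consists of the simplices:

  0-simplices (7): [0], [1], [2], [3], [4], [5], [6]
  1-simplices (18): [0,1], [0,2], [0,3], [0,4], [0,5], [1,2], [1,3], [1,4], [1,5], [1,6], [2,3], [2,4], [2,6], [3,4], [3,5], [4,5], [4,6], [5,6]
  2-simplices (12): [0,1,2], [0,1,4], [0,2,3], [0,3,5], [0,4,5], [1,2,6], [1,3,4], [1,3,5], [1,5,6], [2,3,4], [2,4,6], [4,5,6]

Hence C_0 ≅ Z^7, C_1 ≅ Z^18, C_2 ≅ Z^12.

Boundary ∂_1: C_1 → C_0 maps an edge to its endpoints' difference, ∂[p,q] = q − p. For instance
  ∂[1,4] = [4] − [1].
The 7×18 boundary matrix has rank 6 and Smith normal form diag(1,1,1,1,1,1).

∂_2: C_2 → C_1 acts by ∂[p,q,r] = [q,r] − [p,r] + [p,q]. For instance
  ∂[1,3,4] = [3,4] − [1,4] + [1,3],
  ∂[2,4,6] = [4,6] − [2,6] + [2,4].
As a 18×12 matrix over Z this has rank 12, with invariant factors (1,1,1,1,1,1,1,1,1,1,1,2).

Now H_k = ker ∂_k / im ∂_{k+1}, so:

  H_0: rank C_0 − rank ∂_1 = 7 − 6 = 1, and the invariant factors of ∂_1 are all 1, so H_0 ≅ Z.
  H_1: rank ker ∂_1 − rank ∂_2 = (18 − 6) − 12 = 0, and ∂_2 has invariant factor 2 > 1, so H_1 ≅ Z/2.
  H_2: rank ker ∂_2 − rank ∂_3 = (12 − 12) − 0 = 0, and there is no ∂_3, so H_2 ≅ 0.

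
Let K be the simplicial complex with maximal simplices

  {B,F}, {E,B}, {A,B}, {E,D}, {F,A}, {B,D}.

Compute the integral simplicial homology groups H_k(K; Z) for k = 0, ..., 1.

H_0 = Z,  H_1 = Z^2.

Take the total order A < B < D < E < F on the vertex set. Then K (dimension 1) consists of the simplices:

  0-simplices (5): A, B, D, E, F
  1-simplices (6): AB, AF, BD, BE, BF, DE

giving chain groups C_0 ≅ Z^5, C_1 ≅ Z^6.

The boundary map ∂_1: C_1 → C_0 maps an edge to its endpoints' difference, ∂[p,q] = q − p. For instance
  ∂AF = F − A.
The 5×6 boundary matrix has rank 4 and Smith normal form diag(1,1,1,1).

From H_k ≅ ker(∂_k) / im(∂_{k+1}) we obtain:

  H_0: rank C_0 − rank ∂_1 = 5 − 4 = 1, and the invariant factors of ∂_1 are all 1, so H_0 = Z.
  H_1: rank ker ∂_1 − rank ∂_2 = (6 − 4) − 0 = 2, and there is no ∂_2, so H_1 = Z^2.

As a check, the Euler characteristic is 5 − 6 = -1, which agrees with 1 − 2 = -1.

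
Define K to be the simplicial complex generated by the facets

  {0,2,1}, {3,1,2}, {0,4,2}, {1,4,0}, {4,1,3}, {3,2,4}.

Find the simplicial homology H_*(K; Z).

H_0 = Z,  H_1 = 0,  H_2 = Z.

Order the vertices as 0 < 1 < 2 < 3 < 4. Listing each simplex with vertices in this order, K has dimension 2 with simplices:

  0-simplices (5): [0], [1], [2], [3], [4]
  1-simplices (9): [0,1], [0,2], [0,4], [1,2], [1,3], [1,4], [2,3], [2,4], [3,4]
  2-simplices (6): [0,1,2], [0,1,4], [0,2,4], [1,2,3], [1,3,4], [2,3,4]

giving chain groups C_0 ≅ Z^5, C_1 ≅ Z^9, C_2 ≅ Z^6.

The boundary map ∂_1: C_1 → C_0 maps an edge to its endpoints' difference, ∂[p,q] = q − p. For instance
  ∂[0,4] = [4] − [0].
The 5×9 boundary matrix has rank 4 and Smith normal form diag(1,1,1,1).

Boundary ∂_2: C_2 → C_1 acts by ∂[p,q,r] = [q,r] − [p,r] + [p,q]. For instance
  ∂[0,1,4] = [1,4] − [0,4] + [0,1],
  ∂[1,2,3] = [2,3] − [1,3] + [1,2].
As a 9×6 matrix over Z this has rank 5, with invariant factors (1,1,1,1,1).

Reading off H_k = ker ∂_k / im ∂_{k+1}:

  H_0: rank C_0 − rank ∂_1 = 5 − 4 = 1, and the invariant factors of ∂_1 are all 1, so H_0 ≅ Z.
  H_1: rank ker ∂_1 − rank ∂_2 = (9 − 4) − 5 = 0, and the invariant factors of ∂_2 are all 1, so H_1 ≅ 0.
  H_2: rank ker ∂_2 − rank ∂_3 = (6 − 5) − 0 = 1, and there is no ∂_3, so H_2 ≅ Z.

As a check, the Euler characteristic is 5 − 9 + 6 = 2, which agrees with 1 − 0 + 1 = 2.
(K is a triangulation of the 2-sphere S^2.)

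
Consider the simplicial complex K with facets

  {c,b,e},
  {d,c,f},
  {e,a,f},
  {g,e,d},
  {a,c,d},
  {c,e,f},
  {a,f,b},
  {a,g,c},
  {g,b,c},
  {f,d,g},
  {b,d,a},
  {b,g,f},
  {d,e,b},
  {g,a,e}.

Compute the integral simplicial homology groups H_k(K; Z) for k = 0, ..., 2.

Order the vertices as a < b < c < d < e < f < g. Listing each simplex with vertices in this order, K has dimension 2 with simplices:

  0-simplices (7): a, b, c, d, e, f, g
  1-simplices (21): ab, ac, ad, ae, af, ag, bc, bd, be, bf, bg, cd, ce, cf, cg, de, df, dg, ef, eg, fg
  2-simplices (14): abd, abf, acd, acg, aef, aeg, bce, bcg, bde, bfg, cdf, cef, deg, dfg

giving chain groups C_0 ≅ Z^7, C_1 ≅ Z^21, C_2 ≅ Z^14.

Boundary ∂_1: C_1 → C_0 is given by ∂[p,q] = [q] − [p]. For instance
  ∂bg = g − b.
As a 7×21 matrix over Z this has rank 6, with invariant factors (1,1,1,1,1,1).

The boundary map ∂_2: C_2 → C_1 maps a triangle to the signed sum of its edges. For instance
  ∂bcg = cg − bg + bc,
  ∂abf = bf − af + ab.
As a 21×14 matrix over Z this has rank 13, with invariant factors (1,1,1,1,1,1,1,1,1,1,1,1,1).

Computing H_k = (kernel of ∂_k) / (image of ∂_{k+1}):

  H_0: rank C_0 − rank ∂_1 = 7 − 6 = 1, and the invariant factors of ∂_1 are all 1, so H_0 ≅ Z.
  H_1: rank ker ∂_1 − rank ∂_2 = (21 − 6) − 13 = 2, and the invariant factors of ∂_2 are all 1, so H_1 ≅ Z^2.
  H_2: rank ker ∂_2 − rank ∂_3 = (14 − 13) − 0 = 1, and there is no ∂_3, so H_2 ≅ Z.

H_0 ≅ Z,  H_1 ≅ Z^2,  H_2 ≅ Z.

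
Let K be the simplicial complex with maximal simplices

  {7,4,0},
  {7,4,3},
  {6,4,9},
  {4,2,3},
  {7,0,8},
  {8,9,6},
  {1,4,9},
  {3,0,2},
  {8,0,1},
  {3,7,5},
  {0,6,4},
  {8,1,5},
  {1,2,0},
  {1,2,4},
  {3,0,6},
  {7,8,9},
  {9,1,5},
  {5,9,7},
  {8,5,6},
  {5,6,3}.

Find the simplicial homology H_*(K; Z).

K has 10 vertices, 30 edges, 20 triangles.
rank ∂_0 = 0, rank ∂_1 = 9 ⇒ b_0 = 10 − 0 − 9 = 1; all invariant factors of ∂_1 are 1 so no torsion. So H_0 ≅ Z.
rank ∂_1 = 9, rank ∂_2 = 20 ⇒ b_1 = 30 − 9 − 20 = 1; ∂_2 has invariant factor(s) [2] giving torsion. So H_1 ≅ Z ⊕ Z/2.
rank ∂_2 = 20, rank ∂_3 = 0 ⇒ b_2 = 20 − 20 − 0 = 0. So H_2 ≅ 0.

H_0 = Z,  H_1 = Z ⊕ Z/2,  H_2 = 0.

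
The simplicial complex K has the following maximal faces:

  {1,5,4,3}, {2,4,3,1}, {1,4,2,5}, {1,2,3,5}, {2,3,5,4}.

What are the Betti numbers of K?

b_0 = 1, b_1 = 0, b_2 = 0, b_3 = 1.

Take the total order 1 < 2 < 3 < 4 < 5 on the vertex set. Then K (dimension 3) consists of the simplices:

  0-simplices (5): [1], [2], [3], [4], [5]
  1-simplices (10): [1,2], [1,3], [1,4], [1,5], [2,3], [2,4], [2,5], [3,4], [3,5], [4,5]
  2-simplices (10): [1,2,3], [1,2,4], [1,2,5], [1,3,4], [1,3,5], [1,4,5], [2,3,4], [2,3,5], [2,4,5], [3,4,5]
  3-simplices (5): [1,2,3,4], [1,2,3,5], [1,2,4,5], [1,3,4,5], [2,3,4,5]

so the chain groups are C_0 ≅ Z^5, C_1 ≅ Z^10, C_2 ≅ Z^10, C_3 ≅ Z^5.

∂_1: C_1 → C_0 sends each edge [p,q] (with p < q) to q − p. For instance
  ∂[4,5] = [5] − [4].
The resulting 5×10 matrix has rank 4, and its Smith normal form has invariant factors (1,1,1,1).

The boundary map ∂_2: C_2 → C_1 maps a triangle to the signed sum of its edges. For instance
  ∂[2,3,4] = [3,4] − [2,4] + [2,3],
  ∂[1,2,3] = [2,3] − [1,3] + [1,2].
As a 10×10 matrix over Z this has rank 6, with invariant factors (1,1,1,1,1,1).

∂_3: C_3 → C_2 sends each 3-simplex σ to the alternating sum Σ_i (−1)^i (σ with its i-th vertex removed). For instance
  ∂[1,2,3,5] = [2,3,5] − [1,3,5] + [1,2,5] − [1,2,3],
  ∂[1,2,4,5] = [2,4,5] − [1,4,5] + [1,2,5] − [1,2,4].
The resulting 10×5 matrix has rank 4, and its Smith normal form has invariant factors (1,1,1,1).

From H_k ≅ ker(∂_k) / im(∂_{k+1}) we obtain:

  H_0: rank C_0 − rank ∂_1 = 5 − 4 = 1, and the invariant factors of ∂_1 are all 1, so H_0 ≅ Z.
  H_1: rank ker ∂_1 − rank ∂_2 = (10 − 4) − 6 = 0, and the invariant factors of ∂_2 are all 1, so H_1 ≅ 0.
  H_2: rank ker ∂_2 − rank ∂_3 = (10 − 6) − 4 = 0, and the invariant factors of ∂_3 are all 1, so H_2 ≅ 0.
  H_3: rank ker ∂_3 − rank ∂_4 = (5 − 4) − 0 = 1, and there is no ∂_4, so H_3 ≅ Z.

As a check, the Euler characteristic is 5 − 10 + 10 − 5 = 0, which agrees with 1 − 0 + 0 − 1 = 0.
(K is a triangulation of the 3-sphere S^3.)

Hence the Betti numbers are b_0 = 1, b_1 = 0, b_2 = 0, b_3 = 1.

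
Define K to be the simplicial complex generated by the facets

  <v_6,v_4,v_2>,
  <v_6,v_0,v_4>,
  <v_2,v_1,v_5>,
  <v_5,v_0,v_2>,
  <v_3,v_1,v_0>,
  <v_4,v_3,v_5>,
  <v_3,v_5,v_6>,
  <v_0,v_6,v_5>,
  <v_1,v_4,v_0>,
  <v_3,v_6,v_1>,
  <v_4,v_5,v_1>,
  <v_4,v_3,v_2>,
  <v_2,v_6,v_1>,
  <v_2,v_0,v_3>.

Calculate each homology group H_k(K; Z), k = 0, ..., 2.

Take the total order v_0 < v_1 < v_2 < v_3 < v_4 < v_5 < v_6 on the vertex set. Then K (dimension 2) consists of the simplices:

  0-simplices (7): [v_0], [v_1], [v_2], [v_3], [v_4], [v_5], [v_6]
  1-simplices (21): (21 of them)
  2-simplices (14): (14 of them)

Hence C_0 ≅ Z^7, C_1 ≅ Z^21, C_2 ≅ Z^14.

Boundary ∂_1: C_1 → C_0 is given by ∂[p,q] = [q] − [p].
This gives a 7×21 integer matrix of rank 6; reducing to Smith normal form yields diagonal entries (1,1,1,1,1,1).

Boundary ∂_2: C_2 → C_1 acts by ∂[p,q,r] = [q,r] − [p,r] + [p,q]. For instance
  ∂[v_0,v_5,v_6] = [v_5,v_6] − [v_0,v_6] + [v_0,v_5],
  ∂[v_2,v_4,v_6] = [v_4,v_6] − [v_2,v_6] + [v_2,v_4].
The 21×14 boundary matrix has rank 13 and Smith normal form diag(1,1,1,1,1,1,1,1,1,1,1,1,1).

Computing H_k = (kernel of ∂_k) / (image of ∂_{k+1}):

  H_0: rank C_0 − rank ∂_1 = 7 − 6 = 1, and the invariant factors of ∂_1 are all 1, so H_0 = Z.
  H_1: rank ker ∂_1 − rank ∂_2 = (21 − 6) − 13 = 2, and the invariant factors of ∂_2 are all 1, so H_1 = Z^2.
  H_2: rank ker ∂_2 − rank ∂_3 = (14 − 13) − 0 = 1, and there is no ∂_3, so H_2 = Z.

H_0 = Z,  H_1 = Z^2,  H_2 = Z.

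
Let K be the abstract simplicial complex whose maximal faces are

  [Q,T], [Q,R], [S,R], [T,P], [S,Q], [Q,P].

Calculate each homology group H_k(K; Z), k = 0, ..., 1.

H_0 = Z,  H_1 = Z^2.

K has 5 vertices, 6 edges.
rank ∂_0 = 0, rank ∂_1 = 4 ⇒ b_0 = 5 − 0 − 4 = 1; all invariant factors of ∂_1 are 1 so no torsion. So H_0 ≅ Z.
rank ∂_1 = 4, rank ∂_2 = 0 ⇒ b_1 = 6 − 4 − 0 = 2. So H_1 ≅ Z^2.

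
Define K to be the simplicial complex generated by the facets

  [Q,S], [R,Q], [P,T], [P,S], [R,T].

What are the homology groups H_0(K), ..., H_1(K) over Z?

H_0 ≅ Z,  H_1 ≅ Z.

Order the vertices as P < Q < R < S < T. Listing each simplex with vertices in this order, K has dimension 1 with simplices:

  0-simplices (5): P, Q, R, S, T
  1-simplices (5): PS, PT, QR, QS, RT

Hence C_0 ≅ Z^5, C_1 ≅ Z^5.

∂_1: C_1 → C_0 is given by ∂[p,q] = [q] − [p]. For instance
  ∂QR = R − Q.
As a 5×5 matrix over Z this has rank 4, with invariant factors (1,1,1,1).

Computing H_k = (kernel of ∂_k) / (image of ∂_{k+1}):

  H_0: rank C_0 − rank ∂_1 = 5 − 4 = 1, and the invariant factors of ∂_1 are all 1, so H_0 ≅ Z.
  H_1: rank ker ∂_1 − rank ∂_2 = (5 − 4) − 0 = 1, and there is no ∂_2, so H_1 ≅ Z.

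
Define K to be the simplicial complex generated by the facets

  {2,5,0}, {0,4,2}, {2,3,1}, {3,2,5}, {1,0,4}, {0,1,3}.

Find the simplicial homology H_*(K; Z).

Take the total order 0 < 1 < 2 < 3 < 4 < 5 on the vertex set. Then K (dimension 2) consists of the simplices:

  0-simplices (6): [0], [1], [2], [3], [4], [5]
  1-simplices (12): [0,1], [0,2], [0,3], [0,4], [0,5], [1,2], [1,3], [1,4], [2,3], [2,4], [2,5], [3,5]
  2-simplices (6): [0,1,3], [0,1,4], [0,2,4], [0,2,5], [1,2,3], [2,3,5]

Hence C_0 ≅ Z^6, C_1 ≅ Z^12, C_2 ≅ Z^6.

The boundary map ∂_1: C_1 → C_0 is given by ∂[p,q] = [q] − [p].
The resulting 6×12 matrix has rank 5, and its Smith normal form has invariant factors (1,1,1,1,1).

Boundary ∂_2: C_2 → C_1 maps a triangle to the signed sum of its edges. For instance
  ∂[0,2,4] = [2,4] − [0,4] + [0,2],
  ∂[1,2,3] = [2,3] − [1,3] + [1,2].
The 12×6 boundary matrix has rank 6 and Smith normal form diag(1,1,1,1,1,1).

Reading off H_k = ker ∂_k / im ∂_{k+1}:

  H_0: rank C_0 − rank ∂_1 = 6 − 5 = 1, and the invariant factors of ∂_1 are all 1, so H_0 ≅ Z.
  H_1: rank ker ∂_1 − rank ∂_2 = (12 − 5) − 6 = 1, and the invariant factors of ∂_2 are all 1, so H_1 ≅ Z.
  H_2: rank ker ∂_2 − rank ∂_3 = (6 − 6) − 0 = 0, and there is no ∂_3, so H_2 ≅ 0.

As a check, the Euler characteristic is 6 − 12 + 6 = 0, which agrees with 1 − 1 + 0 = 0.

H_0 = Z,  H_1 = Z,  H_2 = 0.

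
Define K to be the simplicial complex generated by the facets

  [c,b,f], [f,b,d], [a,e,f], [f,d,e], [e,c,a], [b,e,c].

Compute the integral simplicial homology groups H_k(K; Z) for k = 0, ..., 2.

We work with the vertex ordering a < b < c < d < e < f. The simplices of K, each written with vertices in increasing order, are:

  0-simplices (6): a, b, c, d, e, f
  1-simplices (12): ac, ae, af, bc, bd, be, bf, ce, cf, de, df, ef
  2-simplices (6): ace, aef, bce, bcf, bdf, def

Hence C_0 ≅ Z^6, C_1 ≅ Z^12, C_2 ≅ Z^6.

∂_1: C_1 → C_0 maps an edge to its endpoints' difference, ∂[p,q] = q − p.
This gives a 6×12 integer matrix of rank 5; reducing to Smith normal form yields diagonal entries (1,1,1,1,1).

The boundary map ∂_2: C_2 → C_1 sends each 2-simplex [p,q,r] to [q,r] − [p,r] + [p,q]. For instance
  ∂bce = ce − be + bc,
  ∂def = ef − df + de.
The resulting 12×6 matrix has rank 6, and its Smith normal form has invariant factors (1,1,1,1,1,1).

From H_k ≅ ker(∂_k) / im(∂_{k+1}) we obtain:

  H_0: rank C_0 − rank ∂_1 = 6 − 5 = 1, and the invariant factors of ∂_1 are all 1, so H_0 ≅ Z.
  H_1: rank ker ∂_1 − rank ∂_2 = (12 − 5) − 6 = 1, and the invariant factors of ∂_2 are all 1, so H_1 ≅ Z.
  H_2: rank ker ∂_2 − rank ∂_3 = (6 − 6) − 0 = 0, and there is no ∂_3, so H_2 ≅ 0.

H_0 = Z,  H_1 = Z,  H_2 = 0.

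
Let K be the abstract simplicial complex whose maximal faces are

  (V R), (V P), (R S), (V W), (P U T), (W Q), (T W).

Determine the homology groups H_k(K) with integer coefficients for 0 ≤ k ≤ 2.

Fix the vertex order P < Q < R < S < T < U < V < W and write every simplex with vertices in increasing order. Then dim K = 2 and the simplices of K are:

  0-simplices (8): P, Q, R, S, T, U, V, W
  1-simplices (9): PT, PU, PV, QW, RS, RV, TU, TW, VW
  2-simplices (1): PTU

Hence C_0 ≅ Z^8, C_1 ≅ Z^9, C_2 ≅ Z^1.

The boundary map ∂_1: C_1 → C_0 is given by ∂[p,q] = [q] − [p]. For instance
  ∂PT = T − P.
The 8×9 boundary matrix has rank 7 and Smith normal form diag(1,1,1,1,1,1,1).

∂_2: C_2 → C_1 maps a triangle to the signed sum of its edges. For instance
  ∂PTU = TU − PU + PT.
The 9×1 boundary matrix has rank 1 and Smith normal form diag(1).

From H_k ≅ ker(∂_k) / im(∂_{k+1}) we obtain:

  H_0: rank C_0 − rank ∂_1 = 8 − 7 = 1, and the invariant factors of ∂_1 are all 1, so H_0 ≅ Z.
  H_1: rank ker ∂_1 − rank ∂_2 = (9 − 7) − 1 = 1, and the invariant factors of ∂_2 are all 1, so H_1 ≅ Z.
  H_2: rank ker ∂_2 − rank ∂_3 = (1 − 1) − 0 = 0, and there is no ∂_3, so H_2 ≅ 0.

As a check, the Euler characteristic is 8 − 9 + 1 = 0, which agrees with 1 − 1 + 0 = 0.

H_0 ≅ Z,  H_1 ≅ Z,  H_2 = 0.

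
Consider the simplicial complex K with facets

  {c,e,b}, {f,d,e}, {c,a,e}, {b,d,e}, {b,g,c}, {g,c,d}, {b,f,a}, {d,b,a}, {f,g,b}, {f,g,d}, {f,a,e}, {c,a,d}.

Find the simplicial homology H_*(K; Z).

H_0 ≅ Z,  H_1 ≅ Z/2,  H_2 = 0.

Fix the vertex order a < b < c < d < e < f < g and write every simplex with vertices in increasing order. Then dim K = 2 and the simplices of K are:

  0-simplices (7): a, b, c, d, e, f, g
  1-simplices (18): ab, ac, ad, ae, af, bc, bd, be, bf, bg, cd, ce, cg, de, df, dg, ef, fg
  2-simplices (12): abd, abf, acd, ace, aef, bce, bcg, bde, bfg, cdg, def, dfg

Hence C_0 ≅ Z^7, C_1 ≅ Z^18, C_2 ≅ Z^12.

Boundary ∂_1: C_1 → C_0 maps an edge to its endpoints' difference, ∂[p,q] = q − p. For instance
  ∂ab = b − a.
This gives a 7×18 integer matrix of rank 6; reducing to Smith normal form yields diagonal entries (1,1,1,1,1,1).

The boundary map ∂_2: C_2 → C_1 acts by ∂[p,q,r] = [q,r] − [p,r] + [p,q]. For instance
  ∂ace = ce − ae + ac,
  ∂def = ef − df + de.
The resulting 18×12 matrix has rank 12, and its Smith normal form has invariant factors (1,1,1,1,1,1,1,1,1,1,1,2).

Computing H_k = (kernel of ∂_k) / (image of ∂_{k+1}):

  H_0: rank C_0 − rank ∂_1 = 7 − 6 = 1, and the invariant factors of ∂_1 are all 1, so H_0 ≅ Z.
  H_1: rank ker ∂_1 − rank ∂_2 = (18 − 6) − 12 = 0, and ∂_2 has invariant factor 2 > 1, so H_1 ≅ Z/2.
  H_2: rank ker ∂_2 − rank ∂_3 = (12 − 12) − 0 = 0, and there is no ∂_3, so H_2 ≅ 0.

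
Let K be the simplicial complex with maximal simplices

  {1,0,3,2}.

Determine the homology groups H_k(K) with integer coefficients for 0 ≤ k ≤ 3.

We work with the vertex ordering 0 < 1 < 2 < 3. The simplices of K, each written with vertices in increasing order, are:

  0-simplices (4): [0], [1], [2], [3]
  1-simplices (6): [0,1], [0,2], [0,3], [1,2], [1,3], [2,3]
  2-simplices (4): [0,1,2], [0,1,3], [0,2,3], [1,2,3]
  3-simplices (1): [0,1,2,3]

giving chain groups C_0 ≅ Z^4, C_1 ≅ Z^6, C_2 ≅ Z^4, C_3 ≅ Z^1.

Boundary ∂_1: C_1 → C_0 maps an edge to its endpoints' difference, ∂[p,q] = q − p. For instance
  ∂[2,3] = [3] − [2].
The 4×6 boundary matrix has rank 3 and Smith normal form diag(1,1,1).

The boundary map ∂_2: C_2 → C_1 sends each 2-simplex [p,q,r] to [q,r] − [p,r] + [p,q]. For instance
  ∂[0,1,2] = [1,2] − [0,2] + [0,1],
  ∂[0,2,3] = [2,3] − [0,3] + [0,2].
As a 6×4 matrix over Z this has rank 3, with invariant factors (1,1,1).

∂_3: C_3 → C_2 sends each 3-simplex σ to the alternating sum Σ_i (−1)^i (σ with its i-th vertex removed). For instance
  ∂[0,1,2,3] = [1,2,3] − [0,2,3] + [0,1,3] − [0,1,2].
The resulting 4×1 matrix has rank 1, and its Smith normal form has invariant factors (1).

From H_k ≅ ker(∂_k) / im(∂_{k+1}) we obtain:

  H_0: rank C_0 − rank ∂_1 = 4 − 3 = 1, and the invariant factors of ∂_1 are all 1, so H_0 = Z.
  H_1: rank ker ∂_1 − rank ∂_2 = (6 − 3) − 3 = 0, and the invariant factors of ∂_2 are all 1, so H_1 = 0.
  H_2: rank ker ∂_2 − rank ∂_3 = (4 − 3) − 1 = 0, and the invariant factors of ∂_3 are all 1, so H_2 = 0.
  H_3: rank ker ∂_3 − rank ∂_4 = (1 − 1) − 0 = 0, and there is no ∂_4, so H_3 = 0.

(K is a triangulation of the 3-simplex.)

H_0 ≅ Z,  H_1 = 0,  H_2 = 0,  H_3 = 0.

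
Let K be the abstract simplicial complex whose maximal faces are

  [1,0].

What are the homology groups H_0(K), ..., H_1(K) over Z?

Order the vertices as 0 < 1. Listing each simplex with vertices in this order, K has dimension 1 with simplices:

  0-simplices (2): [0], [1]
  1-simplices (1): [0,1]

Hence C_0 ≅ Z^2, C_1 ≅ Z^1.

Boundary ∂_1: C_1 → C_0 is given by ∂[p,q] = [q] − [p]. For instance
  ∂[0,1] = [1] − [0].
The 2×1 boundary matrix has rank 1 and Smith normal form diag(1).

From H_k ≅ ker(∂_k) / im(∂_{k+1}) we obtain:

  H_0: rank C_0 − rank ∂_1 = 2 − 1 = 1, and the invariant factors of ∂_1 are all 1, so H_0 ≅ Z.
  H_1: rank ker ∂_1 − rank ∂_2 = (1 − 1) − 0 = 0, and there is no ∂_2, so H_1 ≅ 0.

(K is a triangulation of the 1-simplex.)

H_0 = Z,  H_1 = 0.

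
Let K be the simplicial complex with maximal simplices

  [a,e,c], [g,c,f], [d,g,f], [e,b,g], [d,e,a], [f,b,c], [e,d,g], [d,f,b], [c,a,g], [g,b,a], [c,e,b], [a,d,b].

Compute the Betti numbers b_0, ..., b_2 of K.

b_0 = 1, b_1 = 0, b_2 = 0.

We work with the vertex ordering a < b < c < d < e < f < g. The simplices of K, each written with vertices in increasing order, are:

  0-simplices (7): a, b, c, d, e, f, g
  1-simplices (18): ab, ac, ad, ae, ag, bc, bd, be, bf, bg, ce, cf, cg, de, df, dg, eg, fg
  2-simplices (12): abd, abg, ace, acg, ade, bce, bcf, bdf, beg, cfg, deg, dfg

giving chain groups C_0 ≅ Z^7, C_1 ≅ Z^18, C_2 ≅ Z^12.

∂_1: C_1 → C_0 maps an edge to its endpoints' difference, ∂[p,q] = q − p.
The resulting 7×18 matrix has rank 6, and its Smith normal form has invariant factors (1,1,1,1,1,1).

The boundary map ∂_2: C_2 → C_1 sends each 2-simplex [p,q,r] to [q,r] − [p,r] + [p,q]. For instance
  ∂bce = ce − be + bc,
  ∂acg = cg − ag + ac.
The resulting 18×12 matrix has rank 12, and its Smith normal form has invariant factors (1,1,1,1,1,1,1,1,1,1,1,2).

Computing H_k = (kernel of ∂_k) / (image of ∂_{k+1}):

  H_0: rank C_0 − rank ∂_1 = 7 − 6 = 1, and the invariant factors of ∂_1 are all 1, so H_0 ≅ Z.
  H_1: rank ker ∂_1 − rank ∂_2 = (18 − 6) − 12 = 0, and ∂_2 has invariant factor 2 > 1, so H_1 ≅ Z/2.
  H_2: rank ker ∂_2 − rank ∂_3 = (12 − 12) − 0 = 0, and there is no ∂_3, so H_2 ≅ 0.

Hence the Betti numbers are b_0 = 1, b_1 = 0, b_2 = 0.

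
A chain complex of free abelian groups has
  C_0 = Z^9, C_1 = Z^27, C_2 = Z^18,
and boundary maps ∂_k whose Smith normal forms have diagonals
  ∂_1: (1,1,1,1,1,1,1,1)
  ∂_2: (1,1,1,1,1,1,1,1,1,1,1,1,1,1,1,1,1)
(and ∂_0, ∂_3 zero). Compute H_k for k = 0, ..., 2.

H_0 ≅ Z,  H_1 ≅ Z^2,  H_2 ≅ Z.

H_0: b_0 = 9 − 0 − 8 = 1; torsion from ∂_1 factors > 1: none. So H_0 ≅ Z.
H_1: b_1 = 27 − 8 − 17 = 2; torsion from ∂_2 factors > 1: none. So H_1 ≅ Z^2.
H_2: b_2 = 18 − 17 − 0 = 1; torsion from ∂_3 factors > 1: none. So H_2 ≅ Z.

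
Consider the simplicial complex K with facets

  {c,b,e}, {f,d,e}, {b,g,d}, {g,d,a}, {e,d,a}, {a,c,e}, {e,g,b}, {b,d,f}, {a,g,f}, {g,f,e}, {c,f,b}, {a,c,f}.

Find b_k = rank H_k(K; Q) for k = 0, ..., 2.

b_0 = 1, b_1 = 0, b_2 = 0.

Take the total order a < b < c < d < e < f < g on the vertex set. Then K (dimension 2) consists of the simplices:

  0-simplices (7): a, b, c, d, e, f, g
  1-simplices (18): ac, ad, ae, af, ag, bc, bd, be, bf, bg, ce, cf, de, df, dg, ef, eg, fg
  2-simplices (12): ace, acf, ade, adg, afg, bce, bcf, bdf, bdg, beg, def, efg

Hence C_0 ≅ Z^7, C_1 ≅ Z^18, C_2 ≅ Z^12.

The boundary map ∂_1: C_1 → C_0 is given by ∂[p,q] = [q] − [p]. For instance
  ∂be = e − b.
This gives a 7×18 integer matrix of rank 6; reducing to Smith normal form yields diagonal entries (1,1,1,1,1,1).

Boundary ∂_2: C_2 → C_1 maps a triangle to the signed sum of its edges. For instance
  ∂bdf = df − bf + bd,
  ∂bcf = cf − bf + bc.
This gives a 18×12 integer matrix of rank 12; reducing to Smith normal form yields diagonal entries (1,1,1,1,1,1,1,1,1,1,1,2).

Computing H_k = (kernel of ∂_k) / (image of ∂_{k+1}):

  H_0: rank C_0 − rank ∂_1 = 7 − 6 = 1, and the invariant factors of ∂_1 are all 1, so H_0 ≅ Z.
  H_1: rank ker ∂_1 − rank ∂_2 = (18 − 6) − 12 = 0, and ∂_2 has invariant factor 2 > 1, so H_1 ≅ Z/2Z.
  H_2: rank ker ∂_2 − rank ∂_3 = (12 − 12) − 0 = 0, and there is no ∂_3, so H_2 ≅ 0.

(K is a triangulation of the real projective plane RP^2.)

Hence the Betti numbers are b_0 = 1, b_1 = 0, b_2 = 0.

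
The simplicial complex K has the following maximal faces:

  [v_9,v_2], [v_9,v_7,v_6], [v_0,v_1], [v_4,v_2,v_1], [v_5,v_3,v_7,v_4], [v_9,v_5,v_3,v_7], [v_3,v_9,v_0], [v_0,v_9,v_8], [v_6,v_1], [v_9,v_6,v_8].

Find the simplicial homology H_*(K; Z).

H_0 ≅ Z,  H_1 ≅ Z^3,  H_2 = 0,  H_3 = 0.

Order the vertices as v_0 < v_1 < v_2 < v_3 < v_4 < v_5 < v_6 < v_7 < v_8 < v_9. Listing each simplex with vertices in this order, K has dimension 3 with simplices:

  0-simplices (10): [v_0], [v_1], [v_2], [v_3], [v_4], [v_5], [v_6], [v_7], [v_8], [v_9]
  1-simplices (22): (22 of them)
  2-simplices (12): (12 of them)
  3-simplices (2): [v_3,v_4,v_5,v_7], [v_3,v_5,v_7,v_9]

Hence C_0 ≅ Z^10, C_1 ≅ Z^22, C_2 ≅ Z^12, C_3 ≅ Z^2.

∂_1: C_1 → C_0 is given by ∂[p,q] = [q] − [p]. For instance
  ∂[v_3,v_7] = [v_7] − [v_3].
As a 10×22 matrix over Z this has rank 9, with invariant factors (1,1,1,1,1,1,1,1,1).

The boundary map ∂_2: C_2 → C_1 maps a triangle to the signed sum of its edges. For instance
  ∂[v_0,v_8,v_9] = [v_8,v_9] − [v_0,v_9] + [v_0,v_8],
  ∂[v_4,v_5,v_7] = [v_5,v_7] − [v_4,v_7] + [v_4,v_5].
The resulting 22×12 matrix has rank 10, and its Smith normal form has invariant factors (1,1,1,1,1,1,1,1,1,1).

∂_3: C_3 → C_2 sends each 3-simplex σ to the alternating sum Σ_i (−1)^i (σ with its i-th vertex removed). For instance
  ∂[v_3,v_4,v_5,v_7] = [v_4,v_5,v_7] − [v_3,v_5,v_7] + [v_3,v_4,v_7] − [v_3,v_4,v_5],
  ∂[v_3,v_5,v_7,v_9] = [v_5,v_7,v_9] − [v_3,v_7,v_9] + [v_3,v_5,v_9] − [v_3,v_5,v_7].
This gives a 12×2 integer matrix of rank 2; reducing to Smith normal form yields diagonal entries (1,1).

Computing H_k = (kernel of ∂_k) / (image of ∂_{k+1}):

  H_0: rank C_0 − rank ∂_1 = 10 − 9 = 1, and the invariant factors of ∂_1 are all 1, so H_0 ≅ Z.
  H_1: rank ker ∂_1 − rank ∂_2 = (22 − 9) − 10 = 3, and the invariant factors of ∂_2 are all 1, so H_1 ≅ Z^3.
  H_2: rank ker ∂_2 − rank ∂_3 = (12 − 10) − 2 = 0, and the invariant factors of ∂_3 are all 1, so H_2 ≅ 0.
  H_3: rank ker ∂_3 − rank ∂_4 = (2 − 2) − 0 = 0, and there is no ∂_4, so H_3 ≅ 0.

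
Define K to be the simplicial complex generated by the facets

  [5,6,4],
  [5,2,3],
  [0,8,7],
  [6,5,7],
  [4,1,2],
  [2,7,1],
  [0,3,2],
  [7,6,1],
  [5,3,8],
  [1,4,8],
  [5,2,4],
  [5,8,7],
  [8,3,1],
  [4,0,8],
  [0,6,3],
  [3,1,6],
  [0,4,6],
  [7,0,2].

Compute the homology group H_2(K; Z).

H_2 ≅ Z.

Take the total order 0 < 1 < 2 < 3 < 4 < 5 < 6 < 7 < 8 on the vertex set. Then K (dimension 2) consists of the simplices:

  0-simplices (9): [0], [1], [2], [3], [4], [5], [6], [7], [8]
  1-simplices (27): (27 of them)
  2-simplices (18): [0,2,3], [0,2,7], [0,3,6], [0,4,6], [0,4,8], [0,7,8], [1,2,4], [1,2,7], [1,3,6], [1,3,8], [1,4,8], [1,6,7], [2,3,5], [2,4,5], [3,5,8], [4,5,6], [5,6,7], [5,7,8]

so the chain groups are C_0 ≅ Z^9, C_1 ≅ Z^27, C_2 ≅ Z^18.

Boundary ∂_1: C_1 → C_0 maps an edge to its endpoints' difference, ∂[p,q] = q − p.
This gives a 9×27 integer matrix of rank 8; reducing to Smith normal form yields diagonal entries (1,1,1,1,1,1,1,1).

The boundary map ∂_2: C_2 → C_1 maps a triangle to the signed sum of its edges. For instance
  ∂[0,7,8] = [7,8] − [0,8] + [0,7],
  ∂[1,2,4] = [2,4] − [1,4] + [1,2].
The resulting 27×18 matrix has rank 17, and its Smith normal form has invariant factors (1,1,1,1,1,1,1,1,1,1,1,1,1,1,1,1,1).

Reading off H_k = ker ∂_k / im ∂_{k+1}:

  H_2: rank ker ∂_2 − rank ∂_3 = (18 − 17) − 0 = 1, and there is no ∂_3, so H_2 ≅ Z.

(K is a triangulation of the torus T^2.)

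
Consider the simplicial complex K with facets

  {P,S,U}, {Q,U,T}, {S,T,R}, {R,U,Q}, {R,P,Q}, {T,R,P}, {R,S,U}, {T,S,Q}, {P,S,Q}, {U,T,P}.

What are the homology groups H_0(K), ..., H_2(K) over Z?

H_0 = Z,  H_1 = Z/2,  H_2 = 0.

K has 6 vertices, 15 edges, 10 triangles.
rank ∂_0 = 0, rank ∂_1 = 5 ⇒ b_0 = 6 − 0 − 5 = 1; all invariant factors of ∂_1 are 1 so no torsion. So H_0 ≅ Z.
rank ∂_1 = 5, rank ∂_2 = 10 ⇒ b_1 = 15 − 5 − 10 = 0; ∂_2 has invariant factor(s) [2] giving torsion. So H_1 ≅ Z/2.
rank ∂_2 = 10, rank ∂_3 = 0 ⇒ b_2 = 10 − 10 − 0 = 0. So H_2 ≅ 0.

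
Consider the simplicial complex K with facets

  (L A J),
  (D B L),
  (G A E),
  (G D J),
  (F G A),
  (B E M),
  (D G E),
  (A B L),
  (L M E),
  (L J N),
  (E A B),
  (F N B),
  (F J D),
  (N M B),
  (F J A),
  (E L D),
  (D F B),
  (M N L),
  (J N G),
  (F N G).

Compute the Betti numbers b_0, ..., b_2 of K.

b_0 = 1, b_1 = 1, b_2 = 0.

Take the total order A < B < D < E < F < G < J < L < M < N on the vertex set. Then K (dimension 2) consists of the simplices:

  0-simplices (10): A, B, D, E, F, G, J, L, M, N
  1-simplices (30): AB, AE, AF, AG, AJ, AL, BD, BE, BF, BL, BM, BN, DE, DF, DG, DJ, DL, EG, EL, EM, FG, FJ, FN, GJ, GN, JL, JN, LM, LN, MN
  2-simplices (20): ABE, ABL, AEG, AFG, AFJ, AJL, BDF, BDL, BEM, BFN, BMN, DEG, DEL, DFJ, DGJ, ELM, FGN, GJN, JLN, LMN

Hence C_0 ≅ Z^10, C_1 ≅ Z^30, C_2 ≅ Z^20.

∂_1: C_1 → C_0 maps an edge to its endpoints' difference, ∂[p,q] = q − p. For instance
  ∂AG = G − A.
The 10×30 boundary matrix has rank 9 and Smith normal form diag(1,1,1,1,1,1,1,1,1).

Boundary ∂_2: C_2 → C_1 acts by ∂[p,q,r] = [q,r] − [p,r] + [p,q]. For instance
  ∂BFN = FN − BN + BF,
  ∂FGN = GN − FN + FG.
The resulting 30×20 matrix has rank 20, and its Smith normal form has invariant factors (1,1,1,1,1,1,1,1,1,1,1,1,1,1,1,1,1,1,1,2).

Computing H_k = (kernel of ∂_k) / (image of ∂_{k+1}):

  H_0: rank C_0 − rank ∂_1 = 10 − 9 = 1, and the invariant factors of ∂_1 are all 1, so H_0 = Z.
  H_1: rank ker ∂_1 − rank ∂_2 = (30 − 9) − 20 = 1, and ∂_2 has invariant factor 2 > 1, so H_1 = Z × Z/2.
  H_2: rank ker ∂_2 − rank ∂_3 = (20 − 20) − 0 = 0, and there is no ∂_3, so H_2 = 0.

Hence the Betti numbers are b_0 = 1, b_1 = 1, b_2 = 0.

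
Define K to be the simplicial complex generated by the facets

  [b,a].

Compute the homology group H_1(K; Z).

We work with the vertex ordering a < b. The simplices of K, each written with vertices in increasing order, are:

  0-simplices (2): a, b
  1-simplices (1): ab

Hence C_0 ≅ Z^2, C_1 ≅ Z^1.

The boundary map ∂_1: C_1 → C_0 maps an edge to its endpoints' difference, ∂[p,q] = q − p. For instance
  ∂ab = b − a.
As a 2×1 matrix over Z this has rank 1, with invariant factors (1).

From H_k ≅ ker(∂_k) / im(∂_{k+1}) we obtain:

  H_1: rank ker ∂_1 − rank ∂_2 = (1 − 1) − 0 = 0, and there is no ∂_2, so H_1 = 0.

(K is a triangulation of the 1-simplex.)

H_1 ≅ 0.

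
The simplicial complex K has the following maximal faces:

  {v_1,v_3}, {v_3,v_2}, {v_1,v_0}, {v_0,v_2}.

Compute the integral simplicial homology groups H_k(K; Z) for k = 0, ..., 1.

H_0 = Z,  H_1 = Z.

K has 4 vertices, 4 edges.
rank ∂_0 = 0, rank ∂_1 = 3 ⇒ b_0 = 4 − 0 − 3 = 1; all invariant factors of ∂_1 are 1 so no torsion. So H_0 ≅ Z.
rank ∂_1 = 3, rank ∂_2 = 0 ⇒ b_1 = 4 − 3 − 0 = 1. So H_1 ≅ Z.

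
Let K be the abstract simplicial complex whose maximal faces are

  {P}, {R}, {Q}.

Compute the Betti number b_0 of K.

b_0 = 3.

Order the vertices as P < Q < R. Listing each simplex with vertices in this order, K has dimension 0 with simplices:

  0-simplices (3): P, Q, R

giving chain groups C_0 ≅ Z^3.

Reading off H_k = ker ∂_k / im ∂_{k+1}:

  H_0: rank C_0 − rank ∂_1 = 3 − 0 = 3, and there is no ∂_1, so H_0 ≅ Z^3.

(K is a triangulation of a set of 3 points.)

Hence the Betti numbers are b_0 = 3.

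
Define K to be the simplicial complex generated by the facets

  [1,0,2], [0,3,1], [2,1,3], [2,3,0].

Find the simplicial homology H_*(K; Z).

Fix the vertex order 0 < 1 < 2 < 3 and write every simplex with vertices in increasing order. Then dim K = 2 and the simplices of K are:

  0-simplices (4): [0], [1], [2], [3]
  1-simplices (6): [0,1], [0,2], [0,3], [1,2], [1,3], [2,3]
  2-simplices (4): [0,1,2], [0,1,3], [0,2,3], [1,2,3]

Hence C_0 ≅ Z^4, C_1 ≅ Z^6, C_2 ≅ Z^4.

∂_1: C_1 → C_0 maps an edge to its endpoints' difference, ∂[p,q] = q − p.
This gives a 4×6 integer matrix of rank 3; reducing to Smith normal form yields diagonal entries (1,1,1).

Boundary ∂_2: C_2 → C_1 sends each 2-simplex [p,q,r] to [q,r] − [p,r] + [p,q]. For instance
  ∂[1,2,3] = [2,3] − [1,3] + [1,2],
  ∂[0,2,3] = [2,3] − [0,3] + [0,2].
This gives a 6×4 integer matrix of rank 3; reducing to Smith normal form yields diagonal entries (1,1,1).

Reading off H_k = ker ∂_k / im ∂_{k+1}:

  H_0: rank C_0 − rank ∂_1 = 4 − 3 = 1, and the invariant factors of ∂_1 are all 1, so H_0 ≅ Z.
  H_1: rank ker ∂_1 − rank ∂_2 = (6 − 3) − 3 = 0, and the invariant factors of ∂_2 are all 1, so H_1 ≅ 0.
  H_2: rank ker ∂_2 − rank ∂_3 = (4 − 3) − 0 = 1, and there is no ∂_3, so H_2 ≅ Z.

(K is a triangulation of the 2-sphere S^2.)

H_0 = Z,  H_1 = 0,  H_2 = Z.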